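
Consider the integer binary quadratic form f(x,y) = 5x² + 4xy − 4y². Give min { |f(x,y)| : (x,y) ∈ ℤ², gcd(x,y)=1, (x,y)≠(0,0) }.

river: ρ → (-4,4,5)
river: ρ → (5,6,-3)
river: ρ → (-3,6,5)
river: ρ → (5,4,-4)
closes: descent 0, river 4
min |a| on river = 3

3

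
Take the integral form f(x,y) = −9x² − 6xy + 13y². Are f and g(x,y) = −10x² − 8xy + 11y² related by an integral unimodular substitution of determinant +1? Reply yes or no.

D₁ = 504, D₂ = 504
river cycle of f (length 10): (13, 6, -9), (-9, 12, 10), (10, 8, -11), (-11, 14, 7), (7, 14, -11), (-11, 8, 10), (10, 12, -9), (-9, 6, 13), (13, 20, -2), (-2, 20, 13)
river cycle of g (length 10): (11, 8, -10), (-10, 12, 9), (9, 6, -13), (-13, 20, 2), (2, 20, -13), (-13, 6, 9), (9, 12, -10), (-10, 8, 11), (11, 14, -7), (-7, 14, 11)
cycles differ ⇒ inequivalent

no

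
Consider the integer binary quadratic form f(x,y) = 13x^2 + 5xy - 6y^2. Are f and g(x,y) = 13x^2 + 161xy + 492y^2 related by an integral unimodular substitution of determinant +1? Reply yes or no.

D₁ = 337, D₂ = 337
river cycle of f (length 42): (-6, 7, 12), (12, 17, -1), (-1, 17, 12), (12, 7, -6), (-6, 17, 2), (2, 15, -14), (-14, 13, 3), (3, 17, -4), (-4, 15, 7), (7, 13, -6), … (32 more)
river cycle of g (length 42): (-6, 7, 12), (12, 17, -1), (-1, 17, 12), (12, 7, -6), (-6, 17, 2), (2, 15, -14), (-14, 13, 3), (3, 17, -4), (-4, 15, 7), (7, 13, -6), … (32 more)
cycles coincide ⇒ equivalent

yes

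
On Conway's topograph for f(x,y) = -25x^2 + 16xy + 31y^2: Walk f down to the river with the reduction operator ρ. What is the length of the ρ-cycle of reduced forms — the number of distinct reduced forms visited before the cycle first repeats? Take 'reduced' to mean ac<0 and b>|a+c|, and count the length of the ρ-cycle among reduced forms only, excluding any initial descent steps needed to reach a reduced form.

D = 3356, ⌊√D⌋ = 57
river: ρ → (31,46,-10)
river: ρ → (-10,54,11)
river: ρ → (11,56,-5)
river: ρ → (-5,54,22)
river: ρ → (22,34,-25)
river: ρ → (-25,16,31)
ρ-cycle length = 6 (tail of 0 descent steps not counted)

6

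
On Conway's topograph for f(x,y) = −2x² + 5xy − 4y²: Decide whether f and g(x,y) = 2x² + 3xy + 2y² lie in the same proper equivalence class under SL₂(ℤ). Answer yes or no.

D₁ = -7, D₂ = -7
f is negative-definite; reduce −f:
−f: translate: b→-1 (≡-5 mod 4), so (2,-5,4)→(2,-1,1)
−f: flip: (2,-1,1)→(1,1,2)
−f: reduced (well bottom): (1,1,2) with a≤c, −a<b≤a
flip sign back: reduced form of f is (-1,-1,-2)
g: translate: b→-1 (≡3 mod 4), so (2,3,2)→(2,-1,1)
g: flip: (2,-1,1)→(1,1,2)
g: reduced (well bottom): (1,1,2) with a≤c, −a<b≤a
reduced forms (-1, -1, -2) vs (1, 1, 2) ⇒ inequivalent

no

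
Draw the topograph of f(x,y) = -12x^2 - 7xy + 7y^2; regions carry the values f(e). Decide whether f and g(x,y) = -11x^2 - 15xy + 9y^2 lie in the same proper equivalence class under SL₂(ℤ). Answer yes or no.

D₁ = 385, D₂ = 621
discriminants differ ⇒ not SL₂(ℤ)-equivalent

no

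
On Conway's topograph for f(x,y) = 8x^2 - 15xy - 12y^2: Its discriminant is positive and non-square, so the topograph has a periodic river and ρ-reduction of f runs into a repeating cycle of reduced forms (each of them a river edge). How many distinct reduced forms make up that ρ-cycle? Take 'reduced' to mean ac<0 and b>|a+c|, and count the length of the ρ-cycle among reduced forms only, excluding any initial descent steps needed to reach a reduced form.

D = 609, ⌊√D⌋ = 24
descent: ρ → (-12,15,8)  [lands on river]
river: ρ → (8,17,-10)
river: ρ → (-10,23,2)
river: ρ → (2,21,-21)
river: ρ → (-21,21,2)
river: ρ → (2,23,-10)
river: ρ → (-10,17,8)
river: ρ → (8,15,-12)
river: ρ → (-12,9,11)
river: ρ → (11,13,-10)
river: ρ → (-10,7,14)
river: ρ → (14,21,-3)
river: ρ → (-3,21,14)
river: ρ → (14,7,-10)
river: ρ → (-10,13,11)
river: ρ → (11,9,-12)
ρ-cycle length = 16 (tail of 1 descent step not counted)

16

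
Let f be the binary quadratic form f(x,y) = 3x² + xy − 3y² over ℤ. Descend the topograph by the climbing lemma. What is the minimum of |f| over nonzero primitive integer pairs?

river: ρ → (-3,5,1)
river: ρ → (1,5,-3)
river: ρ → (-3,1,3)
river: ρ → (3,5,-1)
river: ρ → (-1,5,3)
river: ρ → (3,1,-3)
closes: descent 0, river 6
min |a| on river = 1

1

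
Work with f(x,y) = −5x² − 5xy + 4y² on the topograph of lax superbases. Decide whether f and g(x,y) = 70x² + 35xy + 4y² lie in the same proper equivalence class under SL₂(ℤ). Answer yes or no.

D₁ = 105, D₂ = 105
river cycle of f (length 6): (4, 5, -5), (-5, 5, 4), (4, 3, -6), (-6, 9, 1), (1, 9, -6), (-6, 3, 4)
river cycle of g (length 6): (4, 5, -5), (-5, 5, 4), (4, 3, -6), (-6, 9, 1), (1, 9, -6), (-6, 3, 4)
cycles coincide ⇒ equivalent

yes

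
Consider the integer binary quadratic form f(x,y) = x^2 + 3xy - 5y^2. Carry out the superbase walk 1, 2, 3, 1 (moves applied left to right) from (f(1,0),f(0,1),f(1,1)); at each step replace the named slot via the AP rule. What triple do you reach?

start (1,-5,-1) = (f(1,0),f(0,1),f(1,1))
replace slot 1: 2·((-5)+(-1)) − 1 = -13 → (-13,-5,-1)
replace slot 2: 2·((-13)+(-1)) − (-5) = -23 → (-13,-23,-1)
replace slot 3: 2·((-13)+(-23)) − (-1) = -71 → (-13,-23,-71)
replace slot 1: 2·((-23)+(-71)) − (-13) = -175 → (-175,-23,-71)

-175,-23,-71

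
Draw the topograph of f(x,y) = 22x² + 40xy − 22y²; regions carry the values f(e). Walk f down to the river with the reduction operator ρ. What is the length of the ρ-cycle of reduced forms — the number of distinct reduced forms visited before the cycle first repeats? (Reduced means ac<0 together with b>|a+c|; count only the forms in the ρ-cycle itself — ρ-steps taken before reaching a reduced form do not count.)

D = 3536, ⌊√D⌋ = 59
river: ρ → (-22,48,14)
river: ρ → (14,36,-40)
river: ρ → (-40,44,10)
river: ρ → (10,56,-10)
river: ρ → (-10,44,40)
river: ρ → (40,36,-14)
river: ρ → (-14,48,22)
river: ρ → (22,40,-22)
ρ-cycle length = 8 (tail of 0 descent steps not counted)

8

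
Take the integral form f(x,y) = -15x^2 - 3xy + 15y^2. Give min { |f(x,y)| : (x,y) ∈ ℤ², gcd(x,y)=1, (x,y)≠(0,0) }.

descent: ρ → (15,3,-15)  [lands on river]
river: ρ → (-15,27,3)
river: ρ → (3,27,-15)
river: ρ → (-15,3,15)
river: ρ → (15,27,-3)
river: ρ → (-3,27,15)
closes: descent 1, river 6
min |a| on river = 3

3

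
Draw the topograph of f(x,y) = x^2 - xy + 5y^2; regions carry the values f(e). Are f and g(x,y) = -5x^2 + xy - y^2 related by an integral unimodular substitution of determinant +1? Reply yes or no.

D₁ = -19, D₂ = -19
f: translate: b→1 (≡-1 mod 2), so (1,-1,5)→(1,1,5)
f: reduced (well bottom): (1,1,5) with a≤c, −a<b≤a
g is negative-definite; reduce −g:
−g: flip: (5,-1,1)→(1,1,5)
−g: reduced (well bottom): (1,1,5) with a≤c, −a<b≤a
flip sign back: reduced form of g is (-1,-1,-5)
reduced forms (1, 1, 5) vs (-1, -1, -5) ⇒ inequivalent

no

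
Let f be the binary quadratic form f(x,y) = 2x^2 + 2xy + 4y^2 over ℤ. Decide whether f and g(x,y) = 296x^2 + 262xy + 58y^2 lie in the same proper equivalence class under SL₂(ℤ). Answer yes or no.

D₁ = -28, D₂ = -28
f: reduced (well bottom): (2,2,4) with a≤c, −a<b≤a
g: flip: (296,262,58)→(58,-262,296)
g: translate: b→-30 (≡-262 mod 116), so (58,-262,296)→(58,-30,4)
g: flip: (58,-30,4)→(4,30,58)
g: translate: b→-2 (≡30 mod 8), so (4,30,58)→(4,-2,2)
g: flip: (4,-2,2)→(2,2,4)
g: reduced (well bottom): (2,2,4) with a≤c, −a<b≤a
reduced forms (2, 2, 4) vs (2, 2, 4) ⇒ equivalent

yes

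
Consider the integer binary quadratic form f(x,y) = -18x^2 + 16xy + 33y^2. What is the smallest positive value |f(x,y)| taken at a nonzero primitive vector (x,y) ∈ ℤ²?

river: ρ → (33,50,-1)
river: ρ → (-1,50,33)
river: ρ → (33,16,-18)
river: ρ → (-18,20,31)
river: ρ → (31,42,-7)
river: ρ → (-7,42,31)
river: ρ → (31,20,-18)
river: ρ → (-18,16,33)
closes: descent 0, river 8
min |a| on river = 1

1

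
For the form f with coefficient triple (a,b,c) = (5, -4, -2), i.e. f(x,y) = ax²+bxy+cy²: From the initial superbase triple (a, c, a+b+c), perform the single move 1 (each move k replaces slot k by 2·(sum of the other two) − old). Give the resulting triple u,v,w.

start (5,-2,-1) = (f(1,0),f(0,1),f(1,1))
replace slot 1: 2·((-2)+(-1)) − 5 = -11 → (-11,-2,-1)

-11,-2,-1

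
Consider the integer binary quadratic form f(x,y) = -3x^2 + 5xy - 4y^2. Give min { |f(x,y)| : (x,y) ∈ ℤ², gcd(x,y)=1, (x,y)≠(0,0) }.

translate: b→1 (≡-5 mod 6), so (3,-5,4)→(3,1,2)
flip: (3,1,2)→(2,-1,3)
reduced (well bottom): (2,-1,3) with a≤c, −a<b≤a
well minimum |f| = |-2| = 2 (negative-definite)

2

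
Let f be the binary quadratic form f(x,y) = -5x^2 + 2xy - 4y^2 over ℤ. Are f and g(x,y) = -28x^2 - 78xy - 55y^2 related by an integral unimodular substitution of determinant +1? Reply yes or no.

D₁ = -76, D₂ = -76
f is negative-definite; reduce −f:
−f: flip: (5,-2,4)→(4,2,5)
−f: reduced (well bottom): (4,2,5) with a≤c, −a<b≤a
flip sign back: reduced form of f is (-4,-2,-5)
g is negative-definite; reduce −g:
−g: translate: b→22 (≡78 mod 56), so (28,78,55)→(28,22,5)
−g: flip: (28,22,5)→(5,-22,28)
−g: translate: b→-2 (≡-22 mod 10), so (5,-22,28)→(5,-2,4)
−g: flip: (5,-2,4)→(4,2,5)
−g: reduced (well bottom): (4,2,5) with a≤c, −a<b≤a
flip sign back: reduced form of g is (-4,-2,-5)
reduced forms (-4, -2, -5) vs (-4, -2, -5) ⇒ equivalent

yes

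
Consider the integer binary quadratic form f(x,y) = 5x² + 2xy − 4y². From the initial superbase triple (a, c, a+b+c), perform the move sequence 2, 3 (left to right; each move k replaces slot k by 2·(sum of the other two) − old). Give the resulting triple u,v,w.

start (5,-4,3) = (f(1,0),f(0,1),f(1,1))
replace slot 2: 2·(5+3) − (-4) = 20 → (5,20,3)
replace slot 3: 2·(5+20) − 3 = 47 → (5,20,47)

5,20,47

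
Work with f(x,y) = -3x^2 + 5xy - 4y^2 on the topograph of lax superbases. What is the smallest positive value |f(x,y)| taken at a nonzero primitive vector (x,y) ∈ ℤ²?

translate: b→1 (≡-5 mod 6), so (3,-5,4)→(3,1,2)
flip: (3,1,2)→(2,-1,3)
reduced (well bottom): (2,-1,3) with a≤c, −a<b≤a
well minimum |f| = |-2| = 2 (negative-definite)

2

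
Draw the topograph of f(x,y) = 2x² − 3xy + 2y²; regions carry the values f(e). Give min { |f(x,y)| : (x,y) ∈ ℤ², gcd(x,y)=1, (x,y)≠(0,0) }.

translate: b→1 (≡-3 mod 4), so (2,-3,2)→(2,1,1)
flip: (2,1,1)→(1,-1,2)
translate: b→1 (≡-1 mod 2), so (1,-1,2)→(1,1,2)
reduced (well bottom): (1,1,2) with a≤c, −a<b≤a
well minimum = a = 1

1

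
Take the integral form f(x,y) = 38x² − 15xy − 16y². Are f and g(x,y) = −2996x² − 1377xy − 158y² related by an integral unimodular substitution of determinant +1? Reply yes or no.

D₁ = 2657, D₂ = 2657
river cycle of f (length 50): (-16, 47, 7), (7, 51, -2), (-2, 49, 32), (32, 15, -19), (-19, 23, 28), (28, 33, -14), (-14, 51, 1), (1, 51, -14), (-14, 33, 28), (28, 23, -19), … (40 more)
river cycle of g (length 50): (-16, 47, 7), (7, 51, -2), (-2, 49, 32), (32, 15, -19), (-19, 23, 28), (28, 33, -14), (-14, 51, 1), (1, 51, -14), (-14, 33, 28), (28, 23, -19), … (40 more)
cycles coincide ⇒ equivalent

yes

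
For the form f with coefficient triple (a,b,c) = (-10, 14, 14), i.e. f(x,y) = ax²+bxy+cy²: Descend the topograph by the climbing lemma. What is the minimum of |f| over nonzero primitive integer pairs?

river: ρ → (14,14,-10)
river: ρ → (-10,26,2)
river: ρ → (2,26,-10)
river: ρ → (-10,14,14)
closes: descent 0, river 4
min |a| on river = 2

2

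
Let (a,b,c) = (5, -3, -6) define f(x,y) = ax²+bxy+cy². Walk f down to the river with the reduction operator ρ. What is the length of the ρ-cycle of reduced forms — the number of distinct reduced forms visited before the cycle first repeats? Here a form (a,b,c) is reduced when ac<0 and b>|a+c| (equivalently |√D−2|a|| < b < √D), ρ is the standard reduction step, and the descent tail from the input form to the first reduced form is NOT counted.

D = 129, ⌊√D⌋ = 11
descent: ρ → (-6,3,5)  [lands on river]
river: ρ → (5,7,-4)
river: ρ → (-4,9,3)
river: ρ → (3,9,-4)
river: ρ → (-4,7,5)
river: ρ → (5,3,-6)
river: ρ → (-6,9,2)
river: ρ → (2,11,-1)
river: ρ → (-1,11,2)
river: ρ → (2,9,-6)
ρ-cycle length = 10 (tail of 1 descent step not counted)

10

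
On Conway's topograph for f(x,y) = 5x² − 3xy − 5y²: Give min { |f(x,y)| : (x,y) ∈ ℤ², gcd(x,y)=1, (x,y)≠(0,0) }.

descent: ρ → (-5,3,5)  [lands on river]
river: ρ → (5,7,-3)
river: ρ → (-3,5,7)
river: ρ → (7,9,-1)
river: ρ → (-1,9,7)
river: ρ → (7,5,-3)
river: ρ → (-3,7,5)
river: ρ → (5,3,-5)
river: ρ → (-5,7,3)
river: ρ → (3,5,-7)
river: ρ → (-7,9,1)
river: ρ → (1,9,-7)
river: ρ → (-7,5,3)
river: ρ → (3,7,-5)
closes: descent 1, river 14
min |a| on river = 1

1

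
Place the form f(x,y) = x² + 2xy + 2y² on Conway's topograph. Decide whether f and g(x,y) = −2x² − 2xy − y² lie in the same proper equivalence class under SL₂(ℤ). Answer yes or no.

D₁ = -4, D₂ = -4
f: translate: b→0 (≡2 mod 2), so (1,2,2)→(1,0,1)
f: reduced (well bottom): (1,0,1) with a≤c, −a<b≤a
g is negative-definite; reduce −g:
−g: flip: (2,2,1)→(1,-2,2)
−g: translate: b→0 (≡-2 mod 2), so (1,-2,2)→(1,0,1)
−g: reduced (well bottom): (1,0,1) with a≤c, −a<b≤a
flip sign back: reduced form of g is (-1,0,-1)
reduced forms (1, 0, 1) vs (-1, 0, -1) ⇒ inequivalent

no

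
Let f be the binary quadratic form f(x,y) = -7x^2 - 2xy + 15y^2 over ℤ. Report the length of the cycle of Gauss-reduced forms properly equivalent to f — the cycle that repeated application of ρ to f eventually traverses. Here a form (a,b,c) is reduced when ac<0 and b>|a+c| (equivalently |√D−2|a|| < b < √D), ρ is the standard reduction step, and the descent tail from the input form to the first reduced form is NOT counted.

D = 424, ⌊√D⌋ = 20
descent: ρ → (15,2,-7)
descent: ρ → (-7,12,10)  [lands on river]
river: ρ → (10,8,-9)
river: ρ → (-9,10,9)
river: ρ → (9,8,-10)
river: ρ → (-10,12,7)
river: ρ → (7,16,-6)
river: ρ → (-6,20,1)
river: ρ → (1,20,-6)
river: ρ → (-6,16,7)
river: ρ → (7,12,-10)
river: ρ → (-10,8,9)
river: ρ → (9,10,-9)
river: ρ → (-9,8,10)
river: ρ → (10,12,-7)
river: ρ → (-7,16,6)
river: ρ → (6,20,-1)
river: ρ → (-1,20,6)
river: ρ → (6,16,-7)
ρ-cycle length = 18 (tail of 2 descent steps not counted)

18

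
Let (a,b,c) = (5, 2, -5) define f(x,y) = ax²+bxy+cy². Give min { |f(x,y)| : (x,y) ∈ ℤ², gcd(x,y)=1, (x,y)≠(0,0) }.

river: ρ → (-5,8,2)
river: ρ → (2,8,-5)
river: ρ → (-5,2,5)
river: ρ → (5,8,-2)
river: ρ → (-2,8,5)
river: ρ → (5,2,-5)
closes: descent 0, river 6
min |a| on river = 2

2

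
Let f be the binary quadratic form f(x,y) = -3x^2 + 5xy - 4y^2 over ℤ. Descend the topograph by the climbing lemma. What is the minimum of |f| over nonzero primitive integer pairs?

translate: b→1 (≡-5 mod 6), so (3,-5,4)→(3,1,2)
flip: (3,1,2)→(2,-1,3)
reduced (well bottom): (2,-1,3) with a≤c, −a<b≤a
well minimum |f| = |-2| = 2 (negative-definite)

2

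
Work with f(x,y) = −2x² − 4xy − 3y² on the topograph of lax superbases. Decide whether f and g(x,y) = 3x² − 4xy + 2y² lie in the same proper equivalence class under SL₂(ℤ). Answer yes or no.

D₁ = -8, D₂ = -8
f is negative-definite; reduce −f:
−f: translate: b→0 (≡4 mod 4), so (2,4,3)→(2,0,1)
−f: flip: (2,0,1)→(1,0,2)
−f: reduced (well bottom): (1,0,2) with a≤c, −a<b≤a
flip sign back: reduced form of f is (-1,0,-2)
g: translate: b→2 (≡-4 mod 6), so (3,-4,2)→(3,2,1)
g: flip: (3,2,1)→(1,-2,3)
g: translate: b→0 (≡-2 mod 2), so (1,-2,3)→(1,0,2)
g: reduced (well bottom): (1,0,2) with a≤c, −a<b≤a
reduced forms (-1, 0, -2) vs (1, 0, 2) ⇒ inequivalent

no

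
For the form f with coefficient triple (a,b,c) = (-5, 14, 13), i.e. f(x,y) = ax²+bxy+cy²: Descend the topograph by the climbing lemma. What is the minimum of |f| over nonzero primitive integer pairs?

river: ρ → (13,12,-6)
river: ρ → (-6,12,13)
river: ρ → (13,14,-5)
river: ρ → (-5,16,10)
river: ρ → (10,4,-11)
river: ρ → (-11,18,3)
river: ρ → (3,18,-11)
river: ρ → (-11,4,10)
river: ρ → (10,16,-5)
river: ρ → (-5,14,13)
closes: descent 0, river 10
min |a| on river = 3

3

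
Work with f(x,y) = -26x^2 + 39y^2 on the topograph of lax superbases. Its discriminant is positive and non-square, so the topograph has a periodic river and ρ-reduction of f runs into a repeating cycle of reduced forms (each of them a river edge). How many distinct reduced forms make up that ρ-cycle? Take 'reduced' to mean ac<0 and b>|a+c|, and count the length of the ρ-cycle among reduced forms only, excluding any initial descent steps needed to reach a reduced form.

D = 4056, ⌊√D⌋ = 63
descent: ρ → (39,0,-26)
descent: ρ → (-26,52,13)  [lands on river]
river: ρ → (13,52,-26)
ρ-cycle length = 2 (tail of 2 descent steps not counted)

2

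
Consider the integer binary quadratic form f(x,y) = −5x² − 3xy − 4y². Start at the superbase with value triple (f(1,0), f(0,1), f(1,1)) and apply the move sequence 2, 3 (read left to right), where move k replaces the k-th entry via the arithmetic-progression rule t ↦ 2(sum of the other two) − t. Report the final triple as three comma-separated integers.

start (-5,-4,-12) = (f(1,0),f(0,1),f(1,1))
replace slot 2: 2·((-5)+(-12)) − (-4) = -30 → (-5,-30,-12)
replace slot 3: 2·((-5)+(-30)) − (-12) = -58 → (-5,-30,-58)

-5,-30,-58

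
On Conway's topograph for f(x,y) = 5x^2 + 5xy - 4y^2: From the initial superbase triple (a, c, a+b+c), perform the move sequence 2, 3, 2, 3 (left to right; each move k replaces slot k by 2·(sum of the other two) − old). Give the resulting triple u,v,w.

start (5,-4,6) = (f(1,0),f(0,1),f(1,1))
replace slot 2: 2·(5+6) − (-4) = 26 → (5,26,6)
replace slot 3: 2·(5+26) − 6 = 56 → (5,26,56)
replace slot 2: 2·(5+56) − 26 = 96 → (5,96,56)
replace slot 3: 2·(5+96) − 56 = 146 → (5,96,146)

5,96,146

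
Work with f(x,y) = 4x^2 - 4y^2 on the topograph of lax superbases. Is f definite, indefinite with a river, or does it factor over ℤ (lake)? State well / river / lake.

D = b²−4ac = 0² − 4·4·(-4) = 64
D = 8² is a perfect square ⇒ form factors over ℤ ⇒ lakes

lake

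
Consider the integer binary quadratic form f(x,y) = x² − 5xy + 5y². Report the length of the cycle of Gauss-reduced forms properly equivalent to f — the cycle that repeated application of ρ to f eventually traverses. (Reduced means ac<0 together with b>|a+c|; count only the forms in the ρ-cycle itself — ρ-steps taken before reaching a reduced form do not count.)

D = 5, ⌊√D⌋ = 2
descent: ρ → (5,5,1)
descent: ρ → (1,1,-1)  [lands on river]
river: ρ → (-1,1,1)
ρ-cycle length = 2 (tail of 2 descent steps not counted)

2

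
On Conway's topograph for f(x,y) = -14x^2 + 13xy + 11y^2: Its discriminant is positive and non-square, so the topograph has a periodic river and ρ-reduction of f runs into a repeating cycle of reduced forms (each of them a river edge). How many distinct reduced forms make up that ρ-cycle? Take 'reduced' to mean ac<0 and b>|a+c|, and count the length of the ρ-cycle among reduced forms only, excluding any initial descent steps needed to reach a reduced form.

D = 785, ⌊√D⌋ = 28
river: ρ → (11,9,-16)
river: ρ → (-16,23,4)
river: ρ → (4,25,-10)
river: ρ → (-10,15,14)
river: ρ → (14,13,-11)
river: ρ → (-11,9,16)
river: ρ → (16,23,-4)
river: ρ → (-4,25,10)
river: ρ → (10,15,-14)
river: ρ → (-14,13,11)
ρ-cycle length = 10 (tail of 0 descent steps not counted)

10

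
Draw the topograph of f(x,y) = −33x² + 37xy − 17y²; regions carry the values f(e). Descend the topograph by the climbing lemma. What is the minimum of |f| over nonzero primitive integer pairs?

translate: b→29 (≡-37 mod 66), so (33,-37,17)→(33,29,13)
flip: (33,29,13)→(13,-29,33)
translate: b→-3 (≡-29 mod 26), so (13,-29,33)→(13,-3,17)
reduced (well bottom): (13,-3,17) with a≤c, −a<b≤a
well minimum |f| = |-13| = 13 (negative-definite)

13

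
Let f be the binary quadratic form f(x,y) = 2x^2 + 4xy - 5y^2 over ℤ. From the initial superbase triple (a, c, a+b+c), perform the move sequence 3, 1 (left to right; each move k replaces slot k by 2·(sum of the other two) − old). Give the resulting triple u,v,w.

start (2,-5,1) = (f(1,0),f(0,1),f(1,1))
replace slot 3: 2·(2+(-5)) − 1 = -7 → (2,-5,-7)
replace slot 1: 2·((-5)+(-7)) − 2 = -26 → (-26,-5,-7)

-26,-5,-7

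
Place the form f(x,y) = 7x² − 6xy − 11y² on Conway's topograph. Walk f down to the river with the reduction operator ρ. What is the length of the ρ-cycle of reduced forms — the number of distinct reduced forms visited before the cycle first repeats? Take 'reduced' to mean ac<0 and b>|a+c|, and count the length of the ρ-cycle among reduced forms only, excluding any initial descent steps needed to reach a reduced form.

D = 344, ⌊√D⌋ = 18
descent: ρ → (-11,6,7)  [lands on river]
river: ρ → (7,8,-10)
river: ρ → (-10,12,5)
river: ρ → (5,18,-1)
river: ρ → (-1,18,5)
river: ρ → (5,12,-10)
river: ρ → (-10,8,7)
river: ρ → (7,6,-11)
river: ρ → (-11,16,2)
river: ρ → (2,16,-11)
ρ-cycle length = 10 (tail of 1 descent step not counted)

10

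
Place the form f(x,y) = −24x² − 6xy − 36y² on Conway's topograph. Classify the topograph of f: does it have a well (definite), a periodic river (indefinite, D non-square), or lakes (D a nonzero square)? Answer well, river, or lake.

D = b²−4ac = (-6)² − 4·(-24)·(-36) = -3420
D < 0 ⇒ definite ⇒ every region one sign ⇒ single well

well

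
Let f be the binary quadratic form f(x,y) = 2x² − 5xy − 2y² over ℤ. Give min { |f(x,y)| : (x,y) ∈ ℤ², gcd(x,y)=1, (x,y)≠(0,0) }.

descent: ρ → (-2,5,2)  [lands on river]
river: ρ → (2,3,-4)
river: ρ → (-4,5,1)
river: ρ → (1,5,-4)
river: ρ → (-4,3,2)
river: ρ → (2,5,-2)
river: ρ → (-2,3,4)
river: ρ → (4,5,-1)
river: ρ → (-1,5,4)
river: ρ → (4,3,-2)
closes: descent 1, river 10
min |a| on river = 1

1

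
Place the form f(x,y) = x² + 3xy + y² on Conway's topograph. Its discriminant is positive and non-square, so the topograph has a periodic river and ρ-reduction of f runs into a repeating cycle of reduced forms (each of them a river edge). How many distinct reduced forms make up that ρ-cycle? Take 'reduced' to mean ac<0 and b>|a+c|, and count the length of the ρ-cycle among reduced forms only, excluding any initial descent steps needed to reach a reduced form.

D = 5, ⌊√D⌋ = 2
descent: ρ → (1,1,-1)  [lands on river]
river: ρ → (-1,1,1)
ρ-cycle length = 2 (tail of 1 descent step not counted)

2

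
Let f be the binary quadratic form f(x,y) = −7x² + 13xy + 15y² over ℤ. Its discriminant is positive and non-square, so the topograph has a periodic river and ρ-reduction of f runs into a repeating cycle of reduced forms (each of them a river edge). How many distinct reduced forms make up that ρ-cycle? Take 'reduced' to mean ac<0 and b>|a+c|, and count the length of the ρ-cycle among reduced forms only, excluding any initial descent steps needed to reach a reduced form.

D = 589, ⌊√D⌋ = 24
river: ρ → (15,17,-5)
river: ρ → (-5,23,3)
river: ρ → (3,19,-19)
river: ρ → (-19,19,3)
river: ρ → (3,23,-5)
river: ρ → (-5,17,15)
river: ρ → (15,13,-7)
river: ρ → (-7,15,13)
river: ρ → (13,11,-9)
river: ρ → (-9,7,15)
river: ρ → (15,23,-1)
river: ρ → (-1,23,15)
river: ρ → (15,7,-9)
river: ρ → (-9,11,13)
river: ρ → (13,15,-7)
river: ρ → (-7,13,15)
ρ-cycle length = 16 (tail of 0 descent steps not counted)

16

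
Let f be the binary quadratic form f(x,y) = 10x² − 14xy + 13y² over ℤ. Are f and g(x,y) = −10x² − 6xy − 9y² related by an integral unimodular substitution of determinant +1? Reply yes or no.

D₁ = -324, D₂ = -324
f: translate: b→6 (≡-14 mod 20), so (10,-14,13)→(10,6,9)
f: flip: (10,6,9)→(9,-6,10)
f: reduced (well bottom): (9,-6,10) with a≤c, −a<b≤a
g is negative-definite; reduce −g:
−g: flip: (10,6,9)→(9,-6,10)
−g: reduced (well bottom): (9,-6,10) with a≤c, −a<b≤a
flip sign back: reduced form of g is (-9,6,-10)
reduced forms (9, -6, 10) vs (-9, 6, -10) ⇒ inequivalent

no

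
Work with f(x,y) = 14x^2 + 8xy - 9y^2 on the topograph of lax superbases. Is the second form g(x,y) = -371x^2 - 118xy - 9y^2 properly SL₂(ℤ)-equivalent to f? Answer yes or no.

D₁ = 568, D₂ = 568
river cycle of f (length 6): (-9, 10, 13), (13, 16, -6), (-6, 20, 7), (7, 22, -3), (-3, 20, 14), (14, 8, -9)
river cycle of g (length 6): (-9, 10, 13), (13, 16, -6), (-6, 20, 7), (7, 22, -3), (-3, 20, 14), (14, 8, -9)
cycles coincide ⇒ equivalent

yes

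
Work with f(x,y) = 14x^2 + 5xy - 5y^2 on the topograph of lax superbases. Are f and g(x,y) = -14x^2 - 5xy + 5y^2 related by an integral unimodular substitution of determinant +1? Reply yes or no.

D₁ = 305, D₂ = 305
river cycle of f (length 4): (-5, 15, 4), (4, 17, -1), (-1, 17, 4), (4, 15, -5)
river cycle of g (length 4): (5, 15, -4), (-4, 17, 1), (1, 17, -4), (-4, 15, 5)
cycles differ ⇒ inequivalent

no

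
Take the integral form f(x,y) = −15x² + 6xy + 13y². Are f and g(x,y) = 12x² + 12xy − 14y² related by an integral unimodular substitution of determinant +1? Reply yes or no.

D₁ = 816, D₂ = 816
river cycle of f (length 8): (13, 20, -8), (-8, 28, 1), (1, 28, -8), (-8, 20, 13), (13, 6, -15), (-15, 24, 4), (4, 24, -15), (-15, 6, 13)
river cycle of g (length 6): (-14, 16, 10), (10, 24, -6), (-6, 24, 10), (10, 16, -14), (-14, 12, 12), (12, 12, -14)
cycles differ ⇒ inequivalent

no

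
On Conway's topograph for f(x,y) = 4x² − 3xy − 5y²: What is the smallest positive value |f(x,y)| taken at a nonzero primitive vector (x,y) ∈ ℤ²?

descent: ρ → (-5,3,4)  [lands on river]
river: ρ → (4,5,-4)
river: ρ → (-4,3,5)
river: ρ → (5,7,-2)
river: ρ → (-2,9,1)
river: ρ → (1,9,-2)
river: ρ → (-2,7,5)
river: ρ → (5,3,-4)
river: ρ → (-4,5,4)
river: ρ → (4,3,-5)
river: ρ → (-5,7,2)
river: ρ → (2,9,-1)
river: ρ → (-1,9,2)
river: ρ → (2,7,-5)
closes: descent 1, river 14
min |a| on river = 1

1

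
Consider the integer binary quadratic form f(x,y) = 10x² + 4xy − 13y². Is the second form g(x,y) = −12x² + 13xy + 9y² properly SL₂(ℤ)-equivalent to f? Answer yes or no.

D₁ = 536, D₂ = 601
discriminants differ ⇒ not SL₂(ℤ)-equivalent

no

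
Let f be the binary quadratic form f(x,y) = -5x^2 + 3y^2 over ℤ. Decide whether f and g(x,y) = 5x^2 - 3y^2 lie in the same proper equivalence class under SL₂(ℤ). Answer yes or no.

D₁ = 60, D₂ = 60
river cycle of f (length 2): (3, 6, -2), (-2, 6, 3)
river cycle of g (length 2): (-3, 6, 2), (2, 6, -3)
cycles differ ⇒ inequivalent

no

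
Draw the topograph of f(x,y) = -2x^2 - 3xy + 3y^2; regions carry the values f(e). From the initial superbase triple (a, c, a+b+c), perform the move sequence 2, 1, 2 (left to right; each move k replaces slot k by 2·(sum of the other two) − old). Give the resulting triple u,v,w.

start (-2,3,-2) = (f(1,0),f(0,1),f(1,1))
replace slot 2: 2·((-2)+(-2)) − 3 = -11 → (-2,-11,-2)
replace slot 1: 2·((-11)+(-2)) − (-2) = -24 → (-24,-11,-2)
replace slot 2: 2·((-24)+(-2)) − (-11) = -41 → (-24,-41,-2)

-24,-41,-2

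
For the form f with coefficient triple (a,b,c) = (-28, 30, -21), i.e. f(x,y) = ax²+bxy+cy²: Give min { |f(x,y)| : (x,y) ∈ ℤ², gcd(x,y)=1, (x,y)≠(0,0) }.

translate: b→26 (≡-30 mod 56), so (28,-30,21)→(28,26,19)
flip: (28,26,19)→(19,-26,28)
translate: b→12 (≡-26 mod 38), so (19,-26,28)→(19,12,21)
reduced (well bottom): (19,12,21) with a≤c, −a<b≤a
well minimum |f| = |-19| = 19 (negative-definite)

19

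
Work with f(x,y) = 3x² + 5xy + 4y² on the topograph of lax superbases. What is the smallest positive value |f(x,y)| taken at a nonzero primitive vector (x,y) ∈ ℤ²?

translate: b→-1 (≡5 mod 6), so (3,5,4)→(3,-1,2)
flip: (3,-1,2)→(2,1,3)
reduced (well bottom): (2,1,3) with a≤c, −a<b≤a
well minimum = a = 2

2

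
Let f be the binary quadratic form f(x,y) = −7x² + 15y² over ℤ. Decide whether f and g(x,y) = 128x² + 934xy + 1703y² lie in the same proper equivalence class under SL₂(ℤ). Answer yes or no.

D₁ = 420, D₂ = 420
river cycle of f (length 4): (-7, 14, 8), (8, 18, -3), (-3, 18, 8), (8, 14, -7)
river cycle of g (length 4): (-7, 14, 8), (8, 18, -3), (-3, 18, 8), (8, 14, -7)
cycles coincide ⇒ equivalent

yes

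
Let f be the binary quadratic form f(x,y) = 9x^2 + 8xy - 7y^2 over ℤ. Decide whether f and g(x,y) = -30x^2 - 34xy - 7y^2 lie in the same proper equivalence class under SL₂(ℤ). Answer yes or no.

D₁ = 316, D₂ = 316
river cycle of f (length 6): (-7, 6, 10), (10, 14, -3), (-3, 16, 5), (5, 14, -6), (-6, 10, 9), (9, 8, -7)
river cycle of g (length 6): (-7, 6, 10), (10, 14, -3), (-3, 16, 5), (5, 14, -6), (-6, 10, 9), (9, 8, -7)
cycles coincide ⇒ equivalent

yes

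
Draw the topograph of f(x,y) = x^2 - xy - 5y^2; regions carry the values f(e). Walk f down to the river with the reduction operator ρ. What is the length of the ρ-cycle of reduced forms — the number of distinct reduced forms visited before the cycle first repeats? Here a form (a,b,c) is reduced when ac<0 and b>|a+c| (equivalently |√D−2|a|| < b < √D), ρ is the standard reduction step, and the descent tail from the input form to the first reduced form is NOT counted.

D = 21, ⌊√D⌋ = 4
descent: ρ → (-5,1,1)
descent: ρ → (1,3,-3)  [lands on river]
river: ρ → (-3,3,1)
ρ-cycle length = 2 (tail of 2 descent steps not counted)

2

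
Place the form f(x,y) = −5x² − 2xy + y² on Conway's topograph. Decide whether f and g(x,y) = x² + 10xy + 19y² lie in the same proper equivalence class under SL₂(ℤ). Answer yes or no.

D₁ = 24, D₂ = 24
river cycle of f (length 2): (1, 4, -2), (-2, 4, 1)
river cycle of g (length 2): (1, 4, -2), (-2, 4, 1)
cycles coincide ⇒ equivalent

yes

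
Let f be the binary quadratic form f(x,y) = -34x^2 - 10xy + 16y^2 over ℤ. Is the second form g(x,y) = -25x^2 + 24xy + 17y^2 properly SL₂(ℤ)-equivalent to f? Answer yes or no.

D₁ = 2276, D₂ = 2276
river cycle of f (length 42): (16, 42, -8), (-8, 38, 26), (26, 14, -20), (-20, 26, 20), (20, 14, -26), (-26, 38, 8), (8, 42, -16), (-16, 22, 28), (28, 34, -10), (-10, 46, 4), … (32 more)
river cycle of g (length 38): (17, 44, -5), (-5, 46, 8), (8, 34, -35), (-35, 36, 7), (7, 34, -40), (-40, 46, 1), (1, 46, -40), (-40, 34, 7), (7, 36, -35), (-35, 34, 8), … (28 more)
cycles differ ⇒ inequivalent

no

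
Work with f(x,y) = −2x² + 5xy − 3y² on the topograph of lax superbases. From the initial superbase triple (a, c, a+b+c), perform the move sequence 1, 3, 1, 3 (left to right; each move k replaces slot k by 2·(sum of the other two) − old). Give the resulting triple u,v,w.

start (-2,-3,0) = (f(1,0),f(0,1),f(1,1))
replace slot 1: 2·((-3)+0) − (-2) = -4 → (-4,-3,0)
replace slot 3: 2·((-4)+(-3)) − 0 = -14 → (-4,-3,-14)
replace slot 1: 2·((-3)+(-14)) − (-4) = -30 → (-30,-3,-14)
replace slot 3: 2·((-30)+(-3)) − (-14) = -52 → (-30,-3,-52)

-30,-3,-52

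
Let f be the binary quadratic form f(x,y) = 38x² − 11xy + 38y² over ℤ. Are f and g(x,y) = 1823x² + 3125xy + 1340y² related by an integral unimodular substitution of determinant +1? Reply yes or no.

D₁ = -5655, D₂ = -5655
f: flip: (38,-11,38)→(38,11,38)
f: reduced (well bottom): (38,11,38) with a≤c, −a<b≤a
g: translate: b→-521 (≡3125 mod 3646), so (1823,3125,1340)→(1823,-521,38)
g: flip: (1823,-521,38)→(38,521,1823)
g: translate: b→-11 (≡521 mod 76), so (38,521,1823)→(38,-11,38)
g: flip: (38,-11,38)→(38,11,38)
g: reduced (well bottom): (38,11,38) with a≤c, −a<b≤a
reduced forms (38, 11, 38) vs (38, 11, 38) ⇒ equivalent

yes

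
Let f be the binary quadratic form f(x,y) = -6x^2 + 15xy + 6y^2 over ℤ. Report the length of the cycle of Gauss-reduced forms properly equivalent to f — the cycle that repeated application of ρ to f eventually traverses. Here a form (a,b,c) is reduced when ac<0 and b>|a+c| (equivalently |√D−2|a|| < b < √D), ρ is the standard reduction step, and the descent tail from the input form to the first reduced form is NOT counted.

D = 369, ⌊√D⌋ = 19
river: ρ → (6,9,-12)
river: ρ → (-12,15,3)
river: ρ → (3,15,-12)
river: ρ → (-12,9,6)
river: ρ → (6,15,-6)
river: ρ → (-6,9,12)
river: ρ → (12,15,-3)
river: ρ → (-3,15,12)
river: ρ → (12,9,-6)
river: ρ → (-6,15,6)
ρ-cycle length = 10 (tail of 0 descent steps not counted)

10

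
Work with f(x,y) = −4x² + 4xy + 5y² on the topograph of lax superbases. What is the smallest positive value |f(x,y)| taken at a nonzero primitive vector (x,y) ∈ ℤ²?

river: ρ → (5,6,-3)
river: ρ → (-3,6,5)
river: ρ → (5,4,-4)
river: ρ → (-4,4,5)
closes: descent 0, river 4
min |a| on river = 3

3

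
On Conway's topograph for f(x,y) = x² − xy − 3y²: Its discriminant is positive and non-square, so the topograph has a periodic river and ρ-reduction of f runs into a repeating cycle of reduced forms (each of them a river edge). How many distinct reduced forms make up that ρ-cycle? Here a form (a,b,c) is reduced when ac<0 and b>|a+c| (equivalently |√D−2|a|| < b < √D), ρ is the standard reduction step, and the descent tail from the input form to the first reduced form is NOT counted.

D = 13, ⌊√D⌋ = 3
descent: ρ → (-3,1,1)
descent: ρ → (1,3,-1)  [lands on river]
river: ρ → (-1,3,1)
ρ-cycle length = 2 (tail of 2 descent steps not counted)

2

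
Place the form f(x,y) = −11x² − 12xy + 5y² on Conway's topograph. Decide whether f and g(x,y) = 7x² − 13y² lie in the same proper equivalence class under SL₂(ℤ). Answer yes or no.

D₁ = 364, D₂ = 364
river cycle of f (length 8): (5, 12, -11), (-11, 10, 6), (6, 14, -7), (-7, 14, 6), (6, 10, -11), (-11, 12, 5), (5, 18, -2), (-2, 18, 5)
river cycle of g (length 8): (7, 14, -6), (-6, 10, 11), (11, 12, -5), (-5, 18, 2), (2, 18, -5), (-5, 12, 11), (11, 10, -6), (-6, 14, 7)
cycles differ ⇒ inequivalent

no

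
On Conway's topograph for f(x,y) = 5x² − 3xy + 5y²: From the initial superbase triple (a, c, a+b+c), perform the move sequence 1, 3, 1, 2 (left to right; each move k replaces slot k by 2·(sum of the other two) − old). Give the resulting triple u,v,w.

start (5,5,7) = (f(1,0),f(0,1),f(1,1))
replace slot 1: 2·(5+7) − 5 = 19 → (19,5,7)
replace slot 3: 2·(19+5) − 7 = 41 → (19,5,41)
replace slot 1: 2·(5+41) − 19 = 73 → (73,5,41)
replace slot 2: 2·(73+41) − 5 = 223 → (73,223,41)

73,223,41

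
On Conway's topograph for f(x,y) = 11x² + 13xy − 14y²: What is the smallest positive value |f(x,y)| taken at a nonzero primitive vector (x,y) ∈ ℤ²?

river: ρ → (-14,15,10)
river: ρ → (10,25,-4)
river: ρ → (-4,23,16)
river: ρ → (16,9,-11)
river: ρ → (-11,13,14)
river: ρ → (14,15,-10)
river: ρ → (-10,25,4)
river: ρ → (4,23,-16)
river: ρ → (-16,9,11)
river: ρ → (11,13,-14)
closes: descent 0, river 10
min |a| on river = 4

4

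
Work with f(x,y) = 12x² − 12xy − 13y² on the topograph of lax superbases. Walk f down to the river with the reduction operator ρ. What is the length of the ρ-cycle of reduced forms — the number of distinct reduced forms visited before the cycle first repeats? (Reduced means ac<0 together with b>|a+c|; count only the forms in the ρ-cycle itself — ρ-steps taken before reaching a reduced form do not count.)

D = 768, ⌊√D⌋ = 27
descent: ρ → (-13,12,12)  [lands on river]
river: ρ → (12,12,-13)
river: ρ → (-13,14,11)
river: ρ → (11,8,-16)
river: ρ → (-16,24,3)
river: ρ → (3,24,-16)
river: ρ → (-16,8,11)
river: ρ → (11,14,-13)
ρ-cycle length = 8 (tail of 1 descent step not counted)

8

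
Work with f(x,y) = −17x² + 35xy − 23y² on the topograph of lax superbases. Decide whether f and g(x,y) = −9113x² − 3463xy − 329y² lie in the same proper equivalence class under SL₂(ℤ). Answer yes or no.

D₁ = -339, D₂ = -339
f is negative-definite; reduce −f:
−f: translate: b→-1 (≡-35 mod 34), so (17,-35,23)→(17,-1,5)
−f: flip: (17,-1,5)→(5,1,17)
−f: reduced (well bottom): (5,1,17) with a≤c, −a<b≤a
flip sign back: reduced form of f is (-5,-1,-17)
g is negative-definite; reduce −g:
−g: flip: (9113,3463,329)→(329,-3463,9113)
−g: translate: b→-173 (≡-3463 mod 658), so (329,-3463,9113)→(329,-173,23)
−g: flip: (329,-173,23)→(23,173,329)
−g: translate: b→-11 (≡173 mod 46), so (23,173,329)→(23,-11,5)
−g: flip: (23,-11,5)→(5,11,23)
−g: translate: b→1 (≡11 mod 10), so (5,11,23)→(5,1,17)
−g: reduced (well bottom): (5,1,17) with a≤c, −a<b≤a
flip sign back: reduced form of g is (-5,-1,-17)
reduced forms (-5, -1, -17) vs (-5, -1, -17) ⇒ equivalent

yes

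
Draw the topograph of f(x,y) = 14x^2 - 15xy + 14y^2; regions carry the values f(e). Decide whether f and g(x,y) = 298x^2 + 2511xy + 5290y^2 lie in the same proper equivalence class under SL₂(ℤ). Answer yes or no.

D₁ = -559, D₂ = -559
f: translate: b→13 (≡-15 mod 28), so (14,-15,14)→(14,13,13)
f: flip: (14,13,13)→(13,-13,14)
f: translate: b→13 (≡-13 mod 26), so (13,-13,14)→(13,13,14)
f: reduced (well bottom): (13,13,14) with a≤c, −a<b≤a
g: translate: b→127 (≡2511 mod 596), so (298,2511,5290)→(298,127,14)
g: flip: (298,127,14)→(14,-127,298)
g: translate: b→13 (≡-127 mod 28), so (14,-127,298)→(14,13,13)
g: flip: (14,13,13)→(13,-13,14)
g: translate: b→13 (≡-13 mod 26), so (13,-13,14)→(13,13,14)
g: reduced (well bottom): (13,13,14) with a≤c, −a<b≤a
reduced forms (13, 13, 14) vs (13, 13, 14) ⇒ equivalent

yes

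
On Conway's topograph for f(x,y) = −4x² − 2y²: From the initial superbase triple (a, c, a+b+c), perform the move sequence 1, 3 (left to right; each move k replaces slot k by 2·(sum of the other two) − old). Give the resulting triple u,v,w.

start (-4,-2,-6) = (f(1,0),f(0,1),f(1,1))
replace slot 1: 2·((-2)+(-6)) − (-4) = -12 → (-12,-2,-6)
replace slot 3: 2·((-12)+(-2)) − (-6) = -22 → (-12,-2,-22)

-12,-2,-22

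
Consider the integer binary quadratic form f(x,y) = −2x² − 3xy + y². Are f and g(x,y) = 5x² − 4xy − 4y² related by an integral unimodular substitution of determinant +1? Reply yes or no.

D₁ = 17, D₂ = 96
discriminants differ ⇒ not SL₂(ℤ)-equivalent

no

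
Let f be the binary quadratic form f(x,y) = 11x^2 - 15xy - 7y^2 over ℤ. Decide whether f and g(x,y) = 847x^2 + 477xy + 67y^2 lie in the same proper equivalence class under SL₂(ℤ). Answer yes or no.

D₁ = 533, D₂ = 533
river cycle of f (length 10): (-7, 15, 11), (11, 7, -11), (-11, 15, 7), (7, 13, -13), (-13, 13, 7), (7, 15, -11), (-11, 7, 11), (11, 15, -7), (-7, 13, 13), (13, 13, -7)
river cycle of g (length 10): (11, 7, -11), (-11, 15, 7), (7, 13, -13), (-13, 13, 7), (7, 15, -11), (-11, 7, 11), (11, 15, -7), (-7, 13, 13), (13, 13, -7), (-7, 15, 11)
cycles coincide ⇒ equivalent

yes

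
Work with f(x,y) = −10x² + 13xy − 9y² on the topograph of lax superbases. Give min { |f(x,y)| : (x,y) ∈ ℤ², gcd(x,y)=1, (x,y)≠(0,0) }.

translate: b→7 (≡-13 mod 20), so (10,-13,9)→(10,7,6)
flip: (10,7,6)→(6,-7,10)
translate: b→5 (≡-7 mod 12), so (6,-7,10)→(6,5,9)
reduced (well bottom): (6,5,9) with a≤c, −a<b≤a
well minimum |f| = |-6| = 6 (negative-definite)

6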